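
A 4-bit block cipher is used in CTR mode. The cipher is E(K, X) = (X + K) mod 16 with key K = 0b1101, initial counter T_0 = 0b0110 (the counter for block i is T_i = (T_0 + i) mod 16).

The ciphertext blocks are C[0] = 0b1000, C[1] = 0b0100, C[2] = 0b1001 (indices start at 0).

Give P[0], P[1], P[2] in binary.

CTR decryption: S_i = E(K, T_i) where T_i is the counter for block i; P_i = C_i ⊕ S_i.
P[0]: T = 0b0110, S = E(K, T) = 0b0011; 0b1000 ⊕ 0b0011 = 0b1011.
P[1]: T = 0b0111, S = E(K, T) = 0b0100; 0b0100 ⊕ 0b0100 = 0b0000.
P[2]: T = 0b1000, S = E(K, T) = 0b0101; 0b1001 ⊕ 0b0101 = 0b1100.

P[0] = 0b1011, P[1] = 0b0000, P[2] = 0b1100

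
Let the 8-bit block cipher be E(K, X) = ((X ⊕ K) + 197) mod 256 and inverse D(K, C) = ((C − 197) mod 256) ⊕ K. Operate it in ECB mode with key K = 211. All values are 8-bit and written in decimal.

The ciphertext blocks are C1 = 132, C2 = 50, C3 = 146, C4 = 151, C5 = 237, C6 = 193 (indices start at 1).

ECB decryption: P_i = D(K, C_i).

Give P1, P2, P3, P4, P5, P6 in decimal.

P1: D(K, 132) = 108.
P2: D(K, 50) = 190.
P3: D(K, 146) = 30.
P4: D(K, 151) = 1.
P5: D(K, 237) = 251.
P6: D(K, 193) = 47.

P1 = 108, P2 = 190, P3 = 30, P4 = 1, P5 = 251, P6 = 47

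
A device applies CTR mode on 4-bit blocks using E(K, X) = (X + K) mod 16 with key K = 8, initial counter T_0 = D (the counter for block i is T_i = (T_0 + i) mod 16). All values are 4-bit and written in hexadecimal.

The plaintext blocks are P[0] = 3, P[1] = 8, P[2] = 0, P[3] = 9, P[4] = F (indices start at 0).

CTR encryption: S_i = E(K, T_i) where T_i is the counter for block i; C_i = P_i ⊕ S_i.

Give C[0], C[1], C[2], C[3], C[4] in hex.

C[0] = 6, C[1] = E, C[2] = 7, C[3] = 1, C[4] = 6

C[0]: T = D, S = E(K, T) = 5; 3 ⊕ 5 = 6.
C[1]: T = E, S = E(K, T) = 6; 8 ⊕ 6 = E.
C[2]: T = F, S = E(K, T) = 7; 0 ⊕ 7 = 7.
C[3]: T = 0, S = E(K, T) = 8; 9 ⊕ 8 = 1.
C[4]: T = 1, S = E(K, T) = 9; F ⊕ 9 = 6.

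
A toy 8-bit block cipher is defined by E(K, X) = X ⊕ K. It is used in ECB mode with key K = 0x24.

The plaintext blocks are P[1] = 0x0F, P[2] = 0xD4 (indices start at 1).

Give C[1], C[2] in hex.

C[1] = 0x2B, C[2] = 0xF0

ECB encryption: C_i = E(K, P_i).
C[1]: E(K, 0x0F) = 0x2B.
C[2]: E(K, 0xD4) = 0xF0.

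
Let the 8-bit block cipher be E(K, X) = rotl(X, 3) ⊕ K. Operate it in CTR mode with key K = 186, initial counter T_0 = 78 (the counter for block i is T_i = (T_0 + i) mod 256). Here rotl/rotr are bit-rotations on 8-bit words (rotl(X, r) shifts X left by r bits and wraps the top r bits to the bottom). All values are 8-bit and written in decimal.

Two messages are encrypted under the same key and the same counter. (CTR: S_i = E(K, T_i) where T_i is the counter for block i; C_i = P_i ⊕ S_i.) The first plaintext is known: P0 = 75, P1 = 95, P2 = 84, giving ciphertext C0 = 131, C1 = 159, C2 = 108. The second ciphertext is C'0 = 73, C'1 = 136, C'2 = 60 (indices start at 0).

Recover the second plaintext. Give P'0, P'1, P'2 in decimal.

P'0 = 129, P'1 = 72, P'2 = 4

In CTR with a reused counter, both messages share the same keystream S_i, so C_i ⊕ C'_i = P_i ⊕ P'_i and thus P'_i = P_i ⊕ C_i ⊕ C'_i.
P'0: 75 ⊕ 131 ⊕ 73 = 129.
P'1: 95 ⊕ 159 ⊕ 136 = 72.
P'2: 84 ⊕ 108 ⊕ 60 = 4.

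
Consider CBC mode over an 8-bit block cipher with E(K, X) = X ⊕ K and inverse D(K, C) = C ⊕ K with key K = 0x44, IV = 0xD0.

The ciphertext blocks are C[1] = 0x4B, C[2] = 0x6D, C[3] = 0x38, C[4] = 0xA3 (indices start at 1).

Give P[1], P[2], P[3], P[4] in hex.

P[1] = 0xDF, P[2] = 0x62, P[3] = 0x11, P[4] = 0xDF

CBC decryption: P_i = D(K, C_i) ⊕ C_{i−1}, with C_{0} = IV.
P[1]: D(K, 0x4B) = 0x0F; 0x0F ⊕ 0xD0 = 0xDF.
P[2]: D(K, 0x6D) = 0x29; 0x29 ⊕ 0x4B = 0x62.
P[3]: D(K, 0x38) = 0x7C; 0x7C ⊕ 0x6D = 0x11.
P[4]: D(K, 0xA3) = 0xE7; 0xE7 ⊕ 0x38 = 0xDF.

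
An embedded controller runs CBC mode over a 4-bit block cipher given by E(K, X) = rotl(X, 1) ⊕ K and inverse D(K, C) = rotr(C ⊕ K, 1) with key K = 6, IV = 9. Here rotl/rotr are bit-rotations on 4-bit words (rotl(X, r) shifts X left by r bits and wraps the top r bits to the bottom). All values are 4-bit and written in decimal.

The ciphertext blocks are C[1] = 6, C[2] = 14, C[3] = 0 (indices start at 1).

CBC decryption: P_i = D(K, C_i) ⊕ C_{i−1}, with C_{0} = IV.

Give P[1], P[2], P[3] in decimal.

P[1]: D(K, 6) = 0; 0 ⊕ 9 = 9.
P[2]: D(K, 14) = 4; 4 ⊕ 6 = 2.
P[3]: D(K, 0) = 3; 3 ⊕ 14 = 13.

P[1] = 9, P[2] = 2, P[3] = 13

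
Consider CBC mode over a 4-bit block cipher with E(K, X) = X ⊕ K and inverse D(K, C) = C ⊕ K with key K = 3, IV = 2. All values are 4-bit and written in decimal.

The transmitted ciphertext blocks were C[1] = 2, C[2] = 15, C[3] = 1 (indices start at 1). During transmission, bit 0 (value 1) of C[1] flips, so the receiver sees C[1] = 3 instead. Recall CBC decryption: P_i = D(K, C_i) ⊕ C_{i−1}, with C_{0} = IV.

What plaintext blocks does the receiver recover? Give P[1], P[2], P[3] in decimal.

P[1] = 2, P[2] = 15, P[3] = 13

Only C[1] changed, to 3. In CBC, a change in C_i garbles P_i and flips the same bit in P_{i+1}. Decrypting the received ciphertext:
P[1]: D(K, 3) = 0; 0 ⊕ 2 = 2.
P[2]: D(K, 15) = 12; 12 ⊕ 3 = 15.
P[3]: D(K, 1) = 2; 2 ⊕ 15 = 13.
Blocks that differ from the original plaintext: P[1], P[2].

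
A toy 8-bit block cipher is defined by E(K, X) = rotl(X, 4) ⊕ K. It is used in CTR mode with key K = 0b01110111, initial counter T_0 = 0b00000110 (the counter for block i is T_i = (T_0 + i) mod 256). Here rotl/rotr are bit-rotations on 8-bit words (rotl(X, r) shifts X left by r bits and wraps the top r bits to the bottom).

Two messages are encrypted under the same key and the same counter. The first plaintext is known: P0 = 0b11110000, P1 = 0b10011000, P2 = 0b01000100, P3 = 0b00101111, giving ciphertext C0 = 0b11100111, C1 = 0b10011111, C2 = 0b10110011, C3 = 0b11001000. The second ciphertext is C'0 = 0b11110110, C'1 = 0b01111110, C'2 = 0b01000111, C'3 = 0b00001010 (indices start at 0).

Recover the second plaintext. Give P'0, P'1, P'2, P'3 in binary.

In CTR with a reused counter, both messages share the same keystream S_i, so C_i ⊕ C'_i = P_i ⊕ P'_i and thus P'_i = P_i ⊕ C_i ⊕ C'_i.
P'0: 0b11110000 ⊕ 0b11100111 ⊕ 0b11110110 = 0b11100001.
P'1: 0b10011000 ⊕ 0b10011111 ⊕ 0b01111110 = 0b01111001.
P'2: 0b01000100 ⊕ 0b10110011 ⊕ 0b01000111 = 0b10110000.
P'3: 0b00101111 ⊕ 0b11001000 ⊕ 0b00001010 = 0b11101101.

P'0 = 0b11100001, P'1 = 0b01111001, P'2 = 0b10110000, P'3 = 0b11101101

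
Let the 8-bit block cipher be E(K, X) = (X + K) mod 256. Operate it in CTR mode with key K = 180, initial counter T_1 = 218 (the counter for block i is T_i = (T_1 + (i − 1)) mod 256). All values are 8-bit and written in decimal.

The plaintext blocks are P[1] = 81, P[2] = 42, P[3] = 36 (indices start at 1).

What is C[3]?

CTR encryption: S_i = E(K, T_i) where T_i is the counter for block i; C_i = P_i ⊕ S_i.
C[1]: T = 218, S = E(K, T) = 142; 81 ⊕ 142 = 223.
C[2]: T = 219, S = E(K, T) = 143; 42 ⊕ 143 = 165.
C[3]: T = 220, S = E(K, T) = 144; 36 ⊕ 144 = 180.

C[3] = 180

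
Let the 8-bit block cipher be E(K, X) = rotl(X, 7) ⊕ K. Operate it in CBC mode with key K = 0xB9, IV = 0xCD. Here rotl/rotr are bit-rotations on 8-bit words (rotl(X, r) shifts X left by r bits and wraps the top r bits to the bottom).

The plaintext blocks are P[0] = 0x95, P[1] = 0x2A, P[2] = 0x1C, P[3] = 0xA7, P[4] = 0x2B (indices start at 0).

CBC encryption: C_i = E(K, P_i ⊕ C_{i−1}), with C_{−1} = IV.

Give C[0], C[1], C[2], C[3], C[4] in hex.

C[0] = 0x95, C[1] = 0x66, C[2] = 0x84, C[3] = 0x28, C[4] = 0x38

C[0]: P[0] ⊕ 0xCD = 0x58; E(K, 0x58) = 0x95.
C[1]: P[1] ⊕ 0x95 = 0xBF; E(K, 0xBF) = 0x66.
C[2]: P[2] ⊕ 0x66 = 0x7A; E(K, 0x7A) = 0x84.
C[3]: P[3] ⊕ 0x84 = 0x23; E(K, 0x23) = 0x28.
C[4]: P[4] ⊕ 0x28 = 0x03; E(K, 0x03) = 0x38.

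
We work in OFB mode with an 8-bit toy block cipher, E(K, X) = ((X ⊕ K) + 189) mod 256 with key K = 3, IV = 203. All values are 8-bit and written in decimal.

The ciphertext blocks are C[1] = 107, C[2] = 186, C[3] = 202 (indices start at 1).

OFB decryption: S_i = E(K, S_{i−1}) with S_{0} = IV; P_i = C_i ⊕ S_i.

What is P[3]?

P[1]: S = E(K, 203) = 133; 107 ⊕ 133 = 238.
P[2]: S = E(K, 133) = 67; 186 ⊕ 67 = 249.
P[3]: S = E(K, 67) = 253; 202 ⊕ 253 = 55.

P[3] = 55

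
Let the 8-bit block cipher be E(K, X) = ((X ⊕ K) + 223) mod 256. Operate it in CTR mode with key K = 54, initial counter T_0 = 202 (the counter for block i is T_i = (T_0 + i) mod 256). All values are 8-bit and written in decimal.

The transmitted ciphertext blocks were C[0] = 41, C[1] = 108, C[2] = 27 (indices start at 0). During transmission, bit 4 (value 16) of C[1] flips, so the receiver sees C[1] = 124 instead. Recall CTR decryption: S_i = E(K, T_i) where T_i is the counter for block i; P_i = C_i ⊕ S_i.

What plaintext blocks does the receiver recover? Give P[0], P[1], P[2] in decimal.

P[0] = 242, P[1] = 160, P[2] = 194

Only C[1] changed, to 124. In CTR, a change in C_i flips the same bit in P_i only; the keystream is unaffected. Decrypting the received ciphertext:
P[0]: T = 202, S = E(K, T) = 219; 41 ⊕ 219 = 242.
P[1]: T = 203, S = E(K, T) = 220; 124 ⊕ 220 = 160.
P[2]: T = 204, S = E(K, T) = 217; 27 ⊕ 217 = 194.
Blocks that differ from the original plaintext: P[1].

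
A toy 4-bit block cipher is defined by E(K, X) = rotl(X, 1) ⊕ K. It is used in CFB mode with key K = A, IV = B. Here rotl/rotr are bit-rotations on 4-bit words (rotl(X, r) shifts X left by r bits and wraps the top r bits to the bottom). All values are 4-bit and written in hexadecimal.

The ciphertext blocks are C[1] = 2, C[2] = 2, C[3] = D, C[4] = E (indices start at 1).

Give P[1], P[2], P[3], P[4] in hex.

CFB decryption: P_i = C_i ⊕ E(K, C_{i−1}), with C_{0} = IV.
P[1]: E(K, B) = D; 2 ⊕ D = F.
P[2]: E(K, 2) = E; 2 ⊕ E = C.
P[3]: E(K, 2) = E; D ⊕ E = 3.
P[4]: E(K, D) = 1; E ⊕ 1 = F.

P[1] = F, P[2] = C, P[3] = 3, P[4] = F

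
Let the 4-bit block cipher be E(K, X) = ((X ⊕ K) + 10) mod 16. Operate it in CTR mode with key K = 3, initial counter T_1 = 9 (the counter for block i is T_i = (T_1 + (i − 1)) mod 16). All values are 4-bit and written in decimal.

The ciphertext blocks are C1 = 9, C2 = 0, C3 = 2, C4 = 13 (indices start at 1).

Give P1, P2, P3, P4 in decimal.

CTR decryption: S_i = E(K, T_i) where T_i is the counter for block i; P_i = C_i ⊕ S_i.
P1: T = 9, S = E(K, T) = 4; 9 ⊕ 4 = 13.
P2: T = 10, S = E(K, T) = 3; 0 ⊕ 3 = 3.
P3: T = 11, S = E(K, T) = 2; 2 ⊕ 2 = 0.
P4: T = 12, S = E(K, T) = 9; 13 ⊕ 9 = 4.

P1 = 13, P2 = 3, P3 = 0, P4 = 4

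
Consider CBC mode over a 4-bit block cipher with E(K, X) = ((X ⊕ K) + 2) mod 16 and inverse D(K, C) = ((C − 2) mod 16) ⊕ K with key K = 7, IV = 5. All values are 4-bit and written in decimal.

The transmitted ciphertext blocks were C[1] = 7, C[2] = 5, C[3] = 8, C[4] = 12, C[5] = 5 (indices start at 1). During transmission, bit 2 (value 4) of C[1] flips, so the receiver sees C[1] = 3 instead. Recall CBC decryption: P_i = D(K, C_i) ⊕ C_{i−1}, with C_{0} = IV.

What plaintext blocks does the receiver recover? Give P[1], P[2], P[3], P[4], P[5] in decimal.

Only C[1] changed, to 3. In CBC, a change in C_i garbles P_i and flips the same bit in P_{i+1}. Decrypting the received ciphertext:
P[1]: D(K, 3) = 6; 6 ⊕ 5 = 3.
P[2]: D(K, 5) = 4; 4 ⊕ 3 = 7.
P[3]: D(K, 8) = 1; 1 ⊕ 5 = 4.
P[4]: D(K, 12) = 13; 13 ⊕ 8 = 5.
P[5]: D(K, 5) = 4; 4 ⊕ 12 = 8.
Blocks that differ from the original plaintext: P[1], P[2].

P[1] = 3, P[2] = 7, P[3] = 4, P[4] = 5, P[5] = 8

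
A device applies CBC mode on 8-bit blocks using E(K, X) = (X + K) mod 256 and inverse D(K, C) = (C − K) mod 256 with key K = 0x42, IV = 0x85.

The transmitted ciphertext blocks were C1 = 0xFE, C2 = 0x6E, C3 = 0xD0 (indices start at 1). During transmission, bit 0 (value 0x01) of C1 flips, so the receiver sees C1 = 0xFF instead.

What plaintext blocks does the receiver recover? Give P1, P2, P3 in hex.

P1 = 0x38, P2 = 0xD3, P3 = 0xE0

CBC decryption: P_i = D(K, C_i) ⊕ C_{i−1}, with C_{0} = IV.
Only C1 changed, to 0xFF. In CBC, a change in C_i garbles P_i and flips the same bit in P_{i+1}. Decrypting the received ciphertext:
P1: D(K, 0xFF) = 0xBD; 0xBD ⊕ 0x85 = 0x38.
P2: D(K, 0x6E) = 0x2C; 0x2C ⊕ 0xFF = 0xD3.
P3: D(K, 0xD0) = 0x8E; 0x8E ⊕ 0x6E = 0xE0.
Blocks that differ from the original plaintext: P1, P2.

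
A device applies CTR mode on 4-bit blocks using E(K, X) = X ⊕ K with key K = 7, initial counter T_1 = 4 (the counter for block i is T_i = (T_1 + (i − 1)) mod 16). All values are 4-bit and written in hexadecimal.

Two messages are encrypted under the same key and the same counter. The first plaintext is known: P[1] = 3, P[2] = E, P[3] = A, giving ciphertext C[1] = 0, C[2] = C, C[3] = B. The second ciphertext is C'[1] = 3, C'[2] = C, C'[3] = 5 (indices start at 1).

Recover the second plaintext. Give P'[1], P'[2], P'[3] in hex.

P'[1] = 0, P'[2] = E, P'[3] = 4

In CTR with a reused counter, both messages share the same keystream S_i, so C_i ⊕ C'_i = P_i ⊕ P'_i and thus P'_i = P_i ⊕ C_i ⊕ C'_i.
P'[1]: 3 ⊕ 0 ⊕ 3 = 0.
P'[2]: E ⊕ C ⊕ C = E.
P'[3]: A ⊕ B ⊕ 5 = 4.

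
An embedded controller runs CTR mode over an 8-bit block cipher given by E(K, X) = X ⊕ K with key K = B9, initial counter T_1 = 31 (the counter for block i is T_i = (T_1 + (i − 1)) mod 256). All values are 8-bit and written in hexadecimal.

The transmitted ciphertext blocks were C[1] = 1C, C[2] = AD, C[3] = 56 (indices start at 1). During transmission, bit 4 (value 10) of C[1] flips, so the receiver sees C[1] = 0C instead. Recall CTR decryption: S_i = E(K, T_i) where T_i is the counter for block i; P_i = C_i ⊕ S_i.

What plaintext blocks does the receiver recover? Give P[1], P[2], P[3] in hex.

P[1] = 84, P[2] = 26, P[3] = DC

Only C[1] changed, to 0C. In CTR, a change in C_i flips the same bit in P_i only; the keystream is unaffected. Decrypting the received ciphertext:
P[1]: T = 31, S = E(K, T) = 88; 0C ⊕ 88 = 84.
P[2]: T = 32, S = E(K, T) = 8B; AD ⊕ 8B = 26.
P[3]: T = 33, S = E(K, T) = 8A; 56 ⊕ 8A = DC.
Blocks that differ from the original plaintext: P[1].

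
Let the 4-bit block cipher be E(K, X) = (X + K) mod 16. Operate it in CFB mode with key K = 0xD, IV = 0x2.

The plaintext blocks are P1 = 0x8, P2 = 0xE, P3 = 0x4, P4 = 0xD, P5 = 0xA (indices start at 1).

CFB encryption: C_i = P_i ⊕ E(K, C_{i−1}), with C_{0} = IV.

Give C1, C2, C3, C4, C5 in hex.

C1 = 0x7, C2 = 0xA, C3 = 0x3, C4 = 0xD, C5 = 0x0

C1: E(K, 0x2) = 0xF; 0x8 ⊕ 0xF = 0x7.
C2: E(K, 0x7) = 0x4; 0xE ⊕ 0x4 = 0xA.
C3: E(K, 0xA) = 0x7; 0x4 ⊕ 0x7 = 0x3.
C4: E(K, 0x3) = 0x0; 0xD ⊕ 0x0 = 0xD.
C5: E(K, 0xD) = 0xA; 0xA ⊕ 0xA = 0x0.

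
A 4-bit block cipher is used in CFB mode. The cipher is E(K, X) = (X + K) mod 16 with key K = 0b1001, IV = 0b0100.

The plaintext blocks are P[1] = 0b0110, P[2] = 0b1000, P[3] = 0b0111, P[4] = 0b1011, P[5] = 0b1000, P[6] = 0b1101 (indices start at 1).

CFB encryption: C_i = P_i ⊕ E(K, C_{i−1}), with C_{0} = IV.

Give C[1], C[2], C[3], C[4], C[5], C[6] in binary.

C[1]: E(K, 0b0100) = 0b1101; 0b0110 ⊕ 0b1101 = 0b1011.
C[2]: E(K, 0b1011) = 0b0100; 0b1000 ⊕ 0b0100 = 0b1100.
C[3]: E(K, 0b1100) = 0b0101; 0b0111 ⊕ 0b0101 = 0b0010.
C[4]: E(K, 0b0010) = 0b1011; 0b1011 ⊕ 0b1011 = 0b0000.
C[5]: E(K, 0b0000) = 0b1001; 0b1000 ⊕ 0b1001 = 0b0001.
C[6]: E(K, 0b0001) = 0b1010; 0b1101 ⊕ 0b1010 = 0b0111.

C[1] = 0b1011, C[2] = 0b1100, C[3] = 0b0010, C[4] = 0b0000, C[5] = 0b0001, C[6] = 0b0111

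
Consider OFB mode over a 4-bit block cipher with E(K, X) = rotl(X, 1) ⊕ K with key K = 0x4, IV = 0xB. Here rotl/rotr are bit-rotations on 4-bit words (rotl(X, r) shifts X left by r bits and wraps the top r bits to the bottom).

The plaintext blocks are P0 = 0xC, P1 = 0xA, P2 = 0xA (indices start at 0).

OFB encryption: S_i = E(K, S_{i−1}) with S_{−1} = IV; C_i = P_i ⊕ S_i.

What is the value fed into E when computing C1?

C0: S = E(K, 0xB) = 0x3; 0xC ⊕ 0x3 = 0xF.
C1: S = E(K, 0x3) = 0x2; 0xA ⊕ 0x2 = 0x8.
So the input to E for block 1 is 0x3.

0x3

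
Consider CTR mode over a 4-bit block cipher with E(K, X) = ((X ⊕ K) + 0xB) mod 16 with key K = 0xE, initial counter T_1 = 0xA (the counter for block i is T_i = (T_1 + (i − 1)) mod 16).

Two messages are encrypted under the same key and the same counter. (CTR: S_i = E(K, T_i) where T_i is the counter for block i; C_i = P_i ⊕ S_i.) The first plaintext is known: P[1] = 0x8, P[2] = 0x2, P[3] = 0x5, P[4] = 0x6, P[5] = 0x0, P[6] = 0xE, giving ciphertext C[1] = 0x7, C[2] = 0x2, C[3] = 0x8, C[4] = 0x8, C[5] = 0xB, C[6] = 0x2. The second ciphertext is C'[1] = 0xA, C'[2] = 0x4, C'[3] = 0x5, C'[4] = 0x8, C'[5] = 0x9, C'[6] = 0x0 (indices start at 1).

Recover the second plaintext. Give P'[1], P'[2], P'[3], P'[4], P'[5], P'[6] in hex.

P'[1] = 0x5, P'[2] = 0x4, P'[3] = 0x8, P'[4] = 0x6, P'[5] = 0x2, P'[6] = 0xC

In CTR with a reused counter, both messages share the same keystream S_i, so C_i ⊕ C'_i = P_i ⊕ P'_i and thus P'_i = P_i ⊕ C_i ⊕ C'_i.
P'[1]: 0x8 ⊕ 0x7 ⊕ 0xA = 0x5.
P'[2]: 0x2 ⊕ 0x2 ⊕ 0x4 = 0x4.
P'[3]: 0x5 ⊕ 0x8 ⊕ 0x5 = 0x8.
P'[4]: 0x6 ⊕ 0x8 ⊕ 0x8 = 0x6.
P'[5]: 0x0 ⊕ 0xB ⊕ 0x9 = 0x2.
P'[6]: 0xE ⊕ 0x2 ⊕ 0x0 = 0xC.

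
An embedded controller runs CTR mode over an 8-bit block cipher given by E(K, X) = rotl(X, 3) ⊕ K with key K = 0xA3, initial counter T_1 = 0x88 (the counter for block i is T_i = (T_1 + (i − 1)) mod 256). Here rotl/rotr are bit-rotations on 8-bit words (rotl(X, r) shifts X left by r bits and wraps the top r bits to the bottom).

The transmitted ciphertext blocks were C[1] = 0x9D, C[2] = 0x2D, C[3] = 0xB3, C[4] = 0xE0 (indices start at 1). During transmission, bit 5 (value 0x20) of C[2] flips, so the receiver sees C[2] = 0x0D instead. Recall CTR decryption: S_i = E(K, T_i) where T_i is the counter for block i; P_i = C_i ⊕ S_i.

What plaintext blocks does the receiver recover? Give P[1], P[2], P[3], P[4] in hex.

Only C[2] changed, to 0x0D. In CTR, a change in C_i flips the same bit in P_i only; the keystream is unaffected. Decrypting the received ciphertext:
P[1]: T = 0x88, S = E(K, T) = 0xE7; 0x9D ⊕ 0xE7 = 0x7A.
P[2]: T = 0x89, S = E(K, T) = 0xEF; 0x0D ⊕ 0xEF = 0xE2.
P[3]: T = 0x8A, S = E(K, T) = 0xF7; 0xB3 ⊕ 0xF7 = 0x44.
P[4]: T = 0x8B, S = E(K, T) = 0xFF; 0xE0 ⊕ 0xFF = 0x1F.
Blocks that differ from the original plaintext: P[2].

P[1] = 0x7A, P[2] = 0xE2, P[3] = 0x44, P[4] = 0x1F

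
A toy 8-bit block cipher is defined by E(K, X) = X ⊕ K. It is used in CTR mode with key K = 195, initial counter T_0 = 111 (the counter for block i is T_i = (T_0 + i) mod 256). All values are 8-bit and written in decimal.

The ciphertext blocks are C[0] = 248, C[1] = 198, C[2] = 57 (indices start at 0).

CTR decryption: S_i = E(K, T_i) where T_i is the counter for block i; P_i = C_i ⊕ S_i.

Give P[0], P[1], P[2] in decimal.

P[0]: T = 111, S = E(K, T) = 172; 248 ⊕ 172 = 84.
P[1]: T = 112, S = E(K, T) = 179; 198 ⊕ 179 = 117.
P[2]: T = 113, S = E(K, T) = 178; 57 ⊕ 178 = 139.

P[0] = 84, P[1] = 117, P[2] = 139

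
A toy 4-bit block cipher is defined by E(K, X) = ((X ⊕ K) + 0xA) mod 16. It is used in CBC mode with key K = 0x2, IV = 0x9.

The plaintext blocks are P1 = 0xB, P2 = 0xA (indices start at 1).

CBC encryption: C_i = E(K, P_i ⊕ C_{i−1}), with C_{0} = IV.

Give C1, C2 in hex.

C1 = 0xA, C2 = 0xC

C1: P1 ⊕ 0x9 = 0x2; E(K, 0x2) = 0xA.
C2: P2 ⊕ 0xA = 0x0; E(K, 0x0) = 0xC.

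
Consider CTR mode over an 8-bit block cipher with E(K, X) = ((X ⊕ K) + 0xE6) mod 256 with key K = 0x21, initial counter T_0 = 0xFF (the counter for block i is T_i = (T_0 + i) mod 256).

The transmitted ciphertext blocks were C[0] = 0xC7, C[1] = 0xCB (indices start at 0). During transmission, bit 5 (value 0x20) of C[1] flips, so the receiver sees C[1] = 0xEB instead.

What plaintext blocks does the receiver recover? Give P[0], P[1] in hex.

CTR decryption: S_i = E(K, T_i) where T_i is the counter for block i; P_i = C_i ⊕ S_i.
Only C[1] changed, to 0xEB. In CTR, a change in C_i flips the same bit in P_i only; the keystream is unaffected. Decrypting the received ciphertext:
P[0]: T = 0xFF, S = E(K, T) = 0xC4; 0xC7 ⊕ 0xC4 = 0x03.
P[1]: T = 0x00, S = E(K, T) = 0x07; 0xEB ⊕ 0x07 = 0xEC.
Blocks that differ from the original plaintext: P[1].

P[0] = 0x03, P[1] = 0xEC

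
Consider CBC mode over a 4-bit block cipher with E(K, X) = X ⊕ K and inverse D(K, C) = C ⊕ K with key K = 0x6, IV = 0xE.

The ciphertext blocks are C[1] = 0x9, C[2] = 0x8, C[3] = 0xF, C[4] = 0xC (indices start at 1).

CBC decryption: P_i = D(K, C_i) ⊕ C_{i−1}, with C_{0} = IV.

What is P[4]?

P[4]: D(K, 0xC) = 0xA; 0xA ⊕ 0xF = 0x5.

P[4] = 0x5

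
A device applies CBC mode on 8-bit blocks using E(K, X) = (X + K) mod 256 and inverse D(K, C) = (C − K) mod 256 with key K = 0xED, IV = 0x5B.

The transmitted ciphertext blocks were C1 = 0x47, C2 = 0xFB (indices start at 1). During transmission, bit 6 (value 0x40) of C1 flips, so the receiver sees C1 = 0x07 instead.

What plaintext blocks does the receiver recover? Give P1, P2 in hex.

CBC decryption: P_i = D(K, C_i) ⊕ C_{i−1}, with C_{0} = IV.
Only C1 changed, to 0x07. In CBC, a change in C_i garbles P_i and flips the same bit in P_{i+1}. Decrypting the received ciphertext:
P1: D(K, 0x07) = 0x1A; 0x1A ⊕ 0x5B = 0x41.
P2: D(K, 0xFB) = 0x0E; 0x0E ⊕ 0x07 = 0x09.
Blocks that differ from the original plaintext: P1, P2.

P1 = 0x41, P2 = 0x09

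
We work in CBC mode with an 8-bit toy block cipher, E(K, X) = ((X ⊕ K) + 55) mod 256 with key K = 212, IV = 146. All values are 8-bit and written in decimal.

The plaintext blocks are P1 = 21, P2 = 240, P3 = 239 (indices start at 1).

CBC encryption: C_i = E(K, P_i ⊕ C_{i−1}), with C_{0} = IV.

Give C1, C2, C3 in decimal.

C1 = 138, C2 = 229, C3 = 21

C1: P1 ⊕ 146 = 135; E(K, 135) = 138.
C2: P2 ⊕ 138 = 122; E(K, 122) = 229.
C3: P3 ⊕ 229 = 10; E(K, 10) = 21.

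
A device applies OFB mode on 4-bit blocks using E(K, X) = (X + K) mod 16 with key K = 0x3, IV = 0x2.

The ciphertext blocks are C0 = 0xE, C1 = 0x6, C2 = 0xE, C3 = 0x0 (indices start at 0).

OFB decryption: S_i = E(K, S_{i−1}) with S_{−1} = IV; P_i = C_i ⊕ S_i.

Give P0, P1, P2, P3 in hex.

P0 = 0xB, P1 = 0xE, P2 = 0x5, P3 = 0xE

P0: S = E(K, 0x2) = 0x5; 0xE ⊕ 0x5 = 0xB.
P1: S = E(K, 0x5) = 0x8; 0x6 ⊕ 0x8 = 0xE.
P2: S = E(K, 0x8) = 0xB; 0xE ⊕ 0xB = 0x5.
P3: S = E(K, 0xB) = 0xE; 0x0 ⊕ 0xE = 0xE.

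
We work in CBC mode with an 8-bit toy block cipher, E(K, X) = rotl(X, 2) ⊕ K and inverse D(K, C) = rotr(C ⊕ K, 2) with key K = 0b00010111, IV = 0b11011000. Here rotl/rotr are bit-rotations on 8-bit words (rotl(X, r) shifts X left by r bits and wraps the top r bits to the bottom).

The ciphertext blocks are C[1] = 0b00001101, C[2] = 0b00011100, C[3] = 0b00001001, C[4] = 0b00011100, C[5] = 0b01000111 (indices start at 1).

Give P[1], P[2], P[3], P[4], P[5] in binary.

CBC decryption: P_i = D(K, C_i) ⊕ C_{i−1}, with C_{0} = IV.
P[1]: D(K, 0b00001101) = 0b10000110; 0b10000110 ⊕ 0b11011000 = 0b01011110.
P[2]: D(K, 0b00011100) = 0b11000010; 0b11000010 ⊕ 0b00001101 = 0b11001111.
P[3]: D(K, 0b00001001) = 0b10000111; 0b10000111 ⊕ 0b00011100 = 0b10011011.
P[4]: D(K, 0b00011100) = 0b11000010; 0b11000010 ⊕ 0b00001001 = 0b11001011.
P[5]: D(K, 0b01000111) = 0b00010100; 0b00010100 ⊕ 0b00011100 = 0b00001000.

P[1] = 0b01011110, P[2] = 0b11001111, P[3] = 0b10011011, P[4] = 0b11001011, P[5] = 0b00001000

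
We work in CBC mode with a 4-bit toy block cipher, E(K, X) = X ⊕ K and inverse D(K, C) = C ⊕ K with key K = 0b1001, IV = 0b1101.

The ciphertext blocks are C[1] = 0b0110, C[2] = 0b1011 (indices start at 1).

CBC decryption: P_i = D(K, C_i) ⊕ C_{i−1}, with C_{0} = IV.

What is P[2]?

P[2] = 0b0100

P[2]: D(K, 0b1011) = 0b0010; 0b0010 ⊕ 0b0110 = 0b0100.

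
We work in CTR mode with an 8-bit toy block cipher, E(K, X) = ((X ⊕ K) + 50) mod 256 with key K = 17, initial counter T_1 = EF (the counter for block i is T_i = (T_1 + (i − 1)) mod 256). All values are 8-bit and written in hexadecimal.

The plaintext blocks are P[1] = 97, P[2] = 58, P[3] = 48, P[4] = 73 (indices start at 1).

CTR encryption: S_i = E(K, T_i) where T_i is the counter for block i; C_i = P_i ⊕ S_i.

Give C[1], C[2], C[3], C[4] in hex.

C[1] = DF, C[2] = 6F, C[3] = 7E, C[4] = 46

C[1]: T = EF, S = E(K, T) = 48; 97 ⊕ 48 = DF.
C[2]: T = F0, S = E(K, T) = 37; 58 ⊕ 37 = 6F.
C[3]: T = F1, S = E(K, T) = 36; 48 ⊕ 36 = 7E.
C[4]: T = F2, S = E(K, T) = 35; 73 ⊕ 35 = 46.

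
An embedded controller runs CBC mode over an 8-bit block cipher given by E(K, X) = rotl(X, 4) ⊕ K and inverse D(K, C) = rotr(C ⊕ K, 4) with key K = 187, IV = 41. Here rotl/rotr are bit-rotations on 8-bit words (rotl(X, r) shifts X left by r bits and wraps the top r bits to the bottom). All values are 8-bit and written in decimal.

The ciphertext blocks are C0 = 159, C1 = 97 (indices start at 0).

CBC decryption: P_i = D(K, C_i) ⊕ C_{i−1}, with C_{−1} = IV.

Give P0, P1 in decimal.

P0: D(K, 159) = 66; 66 ⊕ 41 = 107.
P1: D(K, 97) = 173; 173 ⊕ 159 = 50.

P0 = 107, P1 = 50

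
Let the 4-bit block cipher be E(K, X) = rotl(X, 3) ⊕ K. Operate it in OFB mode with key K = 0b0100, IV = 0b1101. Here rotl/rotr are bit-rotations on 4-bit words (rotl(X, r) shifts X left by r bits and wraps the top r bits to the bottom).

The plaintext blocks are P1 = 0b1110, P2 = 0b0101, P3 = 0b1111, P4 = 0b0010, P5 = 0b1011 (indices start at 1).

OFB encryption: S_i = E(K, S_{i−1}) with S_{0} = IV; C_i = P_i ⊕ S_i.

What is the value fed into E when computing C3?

C1: S = E(K, 0b1101) = 0b1010; 0b1110 ⊕ 0b1010 = 0b0100.
C2: S = E(K, 0b1010) = 0b0001; 0b0101 ⊕ 0b0001 = 0b0100.
C3: S = E(K, 0b0001) = 0b1100; 0b1111 ⊕ 0b1100 = 0b0011.
So the input to E for block 3 is 0b0001.

0b0001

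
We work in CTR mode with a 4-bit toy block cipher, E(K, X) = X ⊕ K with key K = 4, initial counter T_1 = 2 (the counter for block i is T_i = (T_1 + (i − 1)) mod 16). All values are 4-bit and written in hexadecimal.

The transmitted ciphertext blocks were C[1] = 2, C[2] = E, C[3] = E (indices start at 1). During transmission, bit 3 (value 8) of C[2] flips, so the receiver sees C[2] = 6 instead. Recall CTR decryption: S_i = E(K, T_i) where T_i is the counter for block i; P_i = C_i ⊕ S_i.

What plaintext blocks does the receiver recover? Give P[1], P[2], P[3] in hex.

Only C[2] changed, to 6. In CTR, a change in C_i flips the same bit in P_i only; the keystream is unaffected. Decrypting the received ciphertext:
P[1]: T = 2, S = E(K, T) = 6; 2 ⊕ 6 = 4.
P[2]: T = 3, S = E(K, T) = 7; 6 ⊕ 7 = 1.
P[3]: T = 4, S = E(K, T) = 0; E ⊕ 0 = E.
Blocks that differ from the original plaintext: P[2].

P[1] = 4, P[2] = 1, P[3] = E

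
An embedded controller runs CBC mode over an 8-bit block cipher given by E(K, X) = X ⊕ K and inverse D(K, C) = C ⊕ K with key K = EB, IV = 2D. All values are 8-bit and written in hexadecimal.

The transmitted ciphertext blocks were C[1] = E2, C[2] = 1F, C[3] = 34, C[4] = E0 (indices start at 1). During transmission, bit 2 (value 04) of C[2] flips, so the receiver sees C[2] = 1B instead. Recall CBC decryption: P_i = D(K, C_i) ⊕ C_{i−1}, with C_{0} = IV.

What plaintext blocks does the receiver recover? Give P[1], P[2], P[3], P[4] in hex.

Only C[2] changed, to 1B. In CBC, a change in C_i garbles P_i and flips the same bit in P_{i+1}. Decrypting the received ciphertext:
P[1]: D(K, E2) = 09; 09 ⊕ 2D = 24.
P[2]: D(K, 1B) = F0; F0 ⊕ E2 = 12.
P[3]: D(K, 34) = DF; DF ⊕ 1B = C4.
P[4]: D(K, E0) = 0B; 0B ⊕ 34 = 3F.
Blocks that differ from the original plaintext: P[2], P[3].

P[1] = 24, P[2] = 12, P[3] = C4, P[4] = 3F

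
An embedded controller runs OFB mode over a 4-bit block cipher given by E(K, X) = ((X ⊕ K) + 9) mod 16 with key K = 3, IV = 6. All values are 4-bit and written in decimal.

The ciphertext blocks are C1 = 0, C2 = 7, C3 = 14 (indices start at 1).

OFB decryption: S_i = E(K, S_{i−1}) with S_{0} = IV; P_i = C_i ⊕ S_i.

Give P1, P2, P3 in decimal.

P1 = 14, P2 = 1, P3 = 0

P1: S = E(K, 6) = 14; 0 ⊕ 14 = 14.
P2: S = E(K, 14) = 6; 7 ⊕ 6 = 1.
P3: S = E(K, 6) = 14; 14 ⊕ 14 = 0.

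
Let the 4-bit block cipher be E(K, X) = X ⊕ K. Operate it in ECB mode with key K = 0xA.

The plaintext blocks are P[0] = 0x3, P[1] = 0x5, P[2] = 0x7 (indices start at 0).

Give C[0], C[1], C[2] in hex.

ECB encryption: C_i = E(K, P_i).
C[0]: E(K, 0x3) = 0x9.
C[1]: E(K, 0x5) = 0xF.
C[2]: E(K, 0x7) = 0xD.

C[0] = 0x9, C[1] = 0xF, C[2] = 0xD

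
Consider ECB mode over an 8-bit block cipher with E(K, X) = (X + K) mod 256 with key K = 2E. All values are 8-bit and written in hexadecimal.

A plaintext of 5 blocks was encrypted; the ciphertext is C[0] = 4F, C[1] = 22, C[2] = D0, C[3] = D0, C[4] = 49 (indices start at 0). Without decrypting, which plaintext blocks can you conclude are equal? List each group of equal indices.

P[2] = P[3]

ECB encrypts each block independently with the same key, so equal ciphertext blocks imply equal plaintext blocks.
C[2] = C[3] = D0, so P[2] = P[3].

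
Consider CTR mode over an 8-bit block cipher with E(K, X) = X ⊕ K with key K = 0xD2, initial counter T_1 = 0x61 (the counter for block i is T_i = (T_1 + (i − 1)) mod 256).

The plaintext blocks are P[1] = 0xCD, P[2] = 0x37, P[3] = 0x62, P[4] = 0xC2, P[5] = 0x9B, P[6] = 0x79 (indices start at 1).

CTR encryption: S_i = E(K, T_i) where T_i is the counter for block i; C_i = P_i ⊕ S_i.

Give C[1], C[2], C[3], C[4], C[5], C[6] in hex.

C[1]: T = 0x61, S = E(K, T) = 0xB3; 0xCD ⊕ 0xB3 = 0x7E.
C[2]: T = 0x62, S = E(K, T) = 0xB0; 0x37 ⊕ 0xB0 = 0x87.
C[3]: T = 0x63, S = E(K, T) = 0xB1; 0x62 ⊕ 0xB1 = 0xD3.
C[4]: T = 0x64, S = E(K, T) = 0xB6; 0xC2 ⊕ 0xB6 = 0x74.
C[5]: T = 0x65, S = E(K, T) = 0xB7; 0x9B ⊕ 0xB7 = 0x2C.
C[6]: T = 0x66, S = E(K, T) = 0xB4; 0x79 ⊕ 0xB4 = 0xCD.

C[1] = 0x7E, C[2] = 0x87, C[3] = 0xD3, C[4] = 0x74, C[5] = 0x2C, C[6] = 0xCD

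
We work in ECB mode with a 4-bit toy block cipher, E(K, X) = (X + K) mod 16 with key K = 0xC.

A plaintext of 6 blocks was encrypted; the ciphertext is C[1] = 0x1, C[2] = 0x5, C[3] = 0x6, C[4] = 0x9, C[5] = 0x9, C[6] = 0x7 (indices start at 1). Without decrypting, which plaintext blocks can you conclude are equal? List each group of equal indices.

ECB encrypts each block independently with the same key, so equal ciphertext blocks imply equal plaintext blocks.
C[4] = C[5] = 0x9, so P[4] = P[5].

P[4] = P[5]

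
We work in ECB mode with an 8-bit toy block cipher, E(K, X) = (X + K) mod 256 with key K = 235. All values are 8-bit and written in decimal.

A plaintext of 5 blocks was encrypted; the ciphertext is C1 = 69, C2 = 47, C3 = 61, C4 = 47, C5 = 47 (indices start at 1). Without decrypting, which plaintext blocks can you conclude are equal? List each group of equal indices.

ECB encrypts each block independently with the same key, so equal ciphertext blocks imply equal plaintext blocks.
C2 = C4 = C5 = 47, so P2 = P4 = P5.

P2 = P4 = P5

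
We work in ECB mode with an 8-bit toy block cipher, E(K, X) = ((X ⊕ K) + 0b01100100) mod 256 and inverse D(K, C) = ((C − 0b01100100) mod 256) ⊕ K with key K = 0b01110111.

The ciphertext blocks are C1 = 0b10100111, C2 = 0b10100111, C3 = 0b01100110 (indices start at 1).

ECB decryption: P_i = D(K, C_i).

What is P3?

P3 = 0b01110101

P3: D(K, 0b01100110) = 0b01110101.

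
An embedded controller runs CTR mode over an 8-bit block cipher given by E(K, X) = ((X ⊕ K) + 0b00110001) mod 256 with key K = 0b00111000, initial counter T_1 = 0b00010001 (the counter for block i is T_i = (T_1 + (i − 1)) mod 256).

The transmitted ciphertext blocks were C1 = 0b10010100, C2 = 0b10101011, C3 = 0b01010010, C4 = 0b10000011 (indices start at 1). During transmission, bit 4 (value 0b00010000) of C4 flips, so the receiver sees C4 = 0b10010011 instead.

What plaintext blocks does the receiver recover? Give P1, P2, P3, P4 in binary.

CTR decryption: S_i = E(K, T_i) where T_i is the counter for block i; P_i = C_i ⊕ S_i.
Only C4 changed, to 0b10010011. In CTR, a change in C_i flips the same bit in P_i only; the keystream is unaffected. Decrypting the received ciphertext:
P1: T = 0b00010001, S = E(K, T) = 0b01011010; 0b10010100 ⊕ 0b01011010 = 0b11001110.
P2: T = 0b00010010, S = E(K, T) = 0b01011011; 0b10101011 ⊕ 0b01011011 = 0b11110000.
P3: T = 0b00010011, S = E(K, T) = 0b01011100; 0b01010010 ⊕ 0b01011100 = 0b00001110.
P4: T = 0b00010100, S = E(K, T) = 0b01011101; 0b10010011 ⊕ 0b01011101 = 0b11001110.
Blocks that differ from the original plaintext: P4.

P1 = 0b11001110, P2 = 0b11110000, P3 = 0b00001110, P4 = 0b11001110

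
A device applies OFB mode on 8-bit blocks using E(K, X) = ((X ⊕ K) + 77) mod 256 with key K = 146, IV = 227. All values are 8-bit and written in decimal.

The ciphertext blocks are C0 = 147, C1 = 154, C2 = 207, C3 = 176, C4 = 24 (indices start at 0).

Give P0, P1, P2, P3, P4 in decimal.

P0 = 45, P1 = 227, P2 = 247, P3 = 71, P4 = 170

OFB decryption: S_i = E(K, S_{i−1}) with S_{−1} = IV; P_i = C_i ⊕ S_i.
P0: S = E(K, 227) = 190; 147 ⊕ 190 = 45.
P1: S = E(K, 190) = 121; 154 ⊕ 121 = 227.
P2: S = E(K, 121) = 56; 207 ⊕ 56 = 247.
P3: S = E(K, 56) = 247; 176 ⊕ 247 = 71.
P4: S = E(K, 247) = 178; 24 ⊕ 178 = 170.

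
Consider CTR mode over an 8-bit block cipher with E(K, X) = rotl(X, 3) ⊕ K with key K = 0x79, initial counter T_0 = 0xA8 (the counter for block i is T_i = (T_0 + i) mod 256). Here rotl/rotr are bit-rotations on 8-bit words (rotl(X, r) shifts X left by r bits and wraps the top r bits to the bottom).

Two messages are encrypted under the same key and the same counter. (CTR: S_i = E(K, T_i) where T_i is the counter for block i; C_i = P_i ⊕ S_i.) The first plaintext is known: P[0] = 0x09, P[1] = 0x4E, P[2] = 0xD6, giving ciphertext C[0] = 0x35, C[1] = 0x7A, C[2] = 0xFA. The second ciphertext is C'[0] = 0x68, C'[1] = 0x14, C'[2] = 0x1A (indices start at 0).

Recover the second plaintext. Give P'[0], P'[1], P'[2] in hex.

In CTR with a reused counter, both messages share the same keystream S_i, so C_i ⊕ C'_i = P_i ⊕ P'_i and thus P'_i = P_i ⊕ C_i ⊕ C'_i.
P'[0]: 0x09 ⊕ 0x35 ⊕ 0x68 = 0x54.
P'[1]: 0x4E ⊕ 0x7A ⊕ 0x14 = 0x20.
P'[2]: 0xD6 ⊕ 0xFA ⊕ 0x1A = 0x36.

P'[0] = 0x54, P'[1] = 0x20, P'[2] = 0x36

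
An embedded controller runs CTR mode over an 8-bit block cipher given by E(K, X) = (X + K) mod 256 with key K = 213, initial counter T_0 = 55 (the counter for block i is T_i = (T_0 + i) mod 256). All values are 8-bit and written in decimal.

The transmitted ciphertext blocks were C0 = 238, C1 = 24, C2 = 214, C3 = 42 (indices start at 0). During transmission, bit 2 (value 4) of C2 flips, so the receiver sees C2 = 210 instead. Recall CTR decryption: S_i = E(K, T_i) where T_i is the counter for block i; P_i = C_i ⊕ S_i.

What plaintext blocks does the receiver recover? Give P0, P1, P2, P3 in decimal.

P0 = 226, P1 = 21, P2 = 220, P3 = 37

Only C2 changed, to 210. In CTR, a change in C_i flips the same bit in P_i only; the keystream is unaffected. Decrypting the received ciphertext:
P0: T = 55, S = E(K, T) = 12; 238 ⊕ 12 = 226.
P1: T = 56, S = E(K, T) = 13; 24 ⊕ 13 = 21.
P2: T = 57, S = E(K, T) = 14; 210 ⊕ 14 = 220.
P3: T = 58, S = E(K, T) = 15; 42 ⊕ 15 = 37.
Blocks that differ from the original plaintext: P2.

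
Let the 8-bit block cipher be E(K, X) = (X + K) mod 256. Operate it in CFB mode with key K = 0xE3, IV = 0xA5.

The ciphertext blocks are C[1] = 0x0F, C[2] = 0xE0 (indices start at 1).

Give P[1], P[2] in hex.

P[1] = 0x87, P[2] = 0x12

CFB decryption: P_i = C_i ⊕ E(K, C_{i−1}), with C_{0} = IV.
P[1]: E(K, 0xA5) = 0x88; 0x0F ⊕ 0x88 = 0x87.
P[2]: E(K, 0x0F) = 0xF2; 0xE0 ⊕ 0xF2 = 0x12.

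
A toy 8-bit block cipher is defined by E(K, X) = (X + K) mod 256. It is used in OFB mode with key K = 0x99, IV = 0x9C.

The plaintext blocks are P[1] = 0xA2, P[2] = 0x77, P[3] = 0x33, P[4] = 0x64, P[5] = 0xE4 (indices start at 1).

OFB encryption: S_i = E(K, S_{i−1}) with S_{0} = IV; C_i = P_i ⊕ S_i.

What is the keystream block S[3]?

0x67

C[1]: S = E(K, 0x9C) = 0x35; 0xA2 ⊕ 0x35 = 0x97.
C[2]: S = E(K, 0x35) = 0xCE; 0x77 ⊕ 0xCE = 0xB9.
C[3]: S = E(K, 0xCE) = 0x67; 0x33 ⊕ 0x67 = 0x54.
So S[3] = 0x67.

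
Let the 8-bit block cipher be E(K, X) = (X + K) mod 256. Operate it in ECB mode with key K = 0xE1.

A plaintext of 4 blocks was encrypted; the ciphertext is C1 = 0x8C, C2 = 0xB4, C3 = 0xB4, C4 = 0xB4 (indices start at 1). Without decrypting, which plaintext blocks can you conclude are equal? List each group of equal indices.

ECB encrypts each block independently with the same key, so equal ciphertext blocks imply equal plaintext blocks.
C2 = C3 = C4 = 0xB4, so P2 = P3 = P4.

P2 = P3 = P4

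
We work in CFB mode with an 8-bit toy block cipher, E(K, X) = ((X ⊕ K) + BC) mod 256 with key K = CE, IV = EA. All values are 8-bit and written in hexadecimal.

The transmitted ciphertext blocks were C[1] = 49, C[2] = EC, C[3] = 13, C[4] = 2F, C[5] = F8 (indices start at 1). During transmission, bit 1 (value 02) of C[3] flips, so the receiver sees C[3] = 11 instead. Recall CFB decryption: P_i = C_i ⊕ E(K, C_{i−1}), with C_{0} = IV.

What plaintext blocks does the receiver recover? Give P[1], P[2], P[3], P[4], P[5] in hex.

P[1] = A9, P[2] = AF, P[3] = CF, P[4] = B4, P[5] = 65

Only C[3] changed, to 11. In CFB, a change in C_i flips the same bit in P_i and garbles P_{i+1}. Decrypting the received ciphertext:
P[1]: E(K, EA) = E0; 49 ⊕ E0 = A9.
P[2]: E(K, 49) = 43; EC ⊕ 43 = AF.
P[3]: E(K, EC) = DE; 11 ⊕ DE = CF.
P[4]: E(K, 11) = 9B; 2F ⊕ 9B = B4.
P[5]: E(K, 2F) = 9D; F8 ⊕ 9D = 65.
Blocks that differ from the original plaintext: P[3], P[4].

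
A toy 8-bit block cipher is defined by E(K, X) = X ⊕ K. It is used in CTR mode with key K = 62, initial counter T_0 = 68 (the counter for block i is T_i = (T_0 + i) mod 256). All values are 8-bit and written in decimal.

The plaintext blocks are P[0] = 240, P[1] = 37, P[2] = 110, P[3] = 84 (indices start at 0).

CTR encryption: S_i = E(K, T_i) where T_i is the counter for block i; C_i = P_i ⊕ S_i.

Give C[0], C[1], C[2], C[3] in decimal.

C[0] = 138, C[1] = 94, C[2] = 22, C[3] = 45

C[0]: T = 68, S = E(K, T) = 122; 240 ⊕ 122 = 138.
C[1]: T = 69, S = E(K, T) = 123; 37 ⊕ 123 = 94.
C[2]: T = 70, S = E(K, T) = 120; 110 ⊕ 120 = 22.
C[3]: T = 71, S = E(K, T) = 121; 84 ⊕ 121 = 45.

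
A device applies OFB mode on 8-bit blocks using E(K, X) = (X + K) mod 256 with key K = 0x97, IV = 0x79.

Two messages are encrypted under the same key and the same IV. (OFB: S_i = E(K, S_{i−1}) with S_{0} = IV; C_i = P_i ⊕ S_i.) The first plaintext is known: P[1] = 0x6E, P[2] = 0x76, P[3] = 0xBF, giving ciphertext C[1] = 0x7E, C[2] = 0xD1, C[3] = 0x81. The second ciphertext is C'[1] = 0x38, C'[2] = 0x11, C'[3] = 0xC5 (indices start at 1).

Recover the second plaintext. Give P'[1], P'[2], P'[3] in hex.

P'[1] = 0x28, P'[2] = 0xB6, P'[3] = 0xFB

In OFB with a reused IV, both messages share the same keystream S_i, so C_i ⊕ C'_i = P_i ⊕ P'_i and thus P'_i = P_i ⊕ C_i ⊕ C'_i.
P'[1]: 0x6E ⊕ 0x7E ⊕ 0x38 = 0x28.
P'[2]: 0x76 ⊕ 0xD1 ⊕ 0x11 = 0xB6.
P'[3]: 0xBF ⊕ 0x81 ⊕ 0xC5 = 0xFB.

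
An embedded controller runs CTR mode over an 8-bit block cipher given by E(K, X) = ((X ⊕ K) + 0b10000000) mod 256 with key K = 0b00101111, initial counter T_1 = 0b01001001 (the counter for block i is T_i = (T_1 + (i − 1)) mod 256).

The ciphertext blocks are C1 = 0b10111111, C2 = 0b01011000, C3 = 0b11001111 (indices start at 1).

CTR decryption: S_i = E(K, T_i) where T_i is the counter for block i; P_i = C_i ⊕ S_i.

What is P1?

P1 = 0b01011001

P1: T = 0b01001001, S = E(K, T) = 0b11100110; 0b10111111 ⊕ 0b11100110 = 0b01011001.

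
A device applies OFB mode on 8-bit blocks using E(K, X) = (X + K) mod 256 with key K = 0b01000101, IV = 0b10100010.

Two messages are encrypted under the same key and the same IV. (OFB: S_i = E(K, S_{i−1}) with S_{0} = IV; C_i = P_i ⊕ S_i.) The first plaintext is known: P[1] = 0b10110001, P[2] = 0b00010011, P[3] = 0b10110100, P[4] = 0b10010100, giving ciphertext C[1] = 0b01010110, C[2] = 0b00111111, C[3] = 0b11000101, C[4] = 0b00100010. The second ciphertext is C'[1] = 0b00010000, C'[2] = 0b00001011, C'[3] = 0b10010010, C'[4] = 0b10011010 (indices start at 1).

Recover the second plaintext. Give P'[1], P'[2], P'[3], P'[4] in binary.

In OFB with a reused IV, both messages share the same keystream S_i, so C_i ⊕ C'_i = P_i ⊕ P'_i and thus P'_i = P_i ⊕ C_i ⊕ C'_i.
P'[1]: 0b10110001 ⊕ 0b01010110 ⊕ 0b00010000 = 0b11110111.
P'[2]: 0b00010011 ⊕ 0b00111111 ⊕ 0b00001011 = 0b00100111.
P'[3]: 0b10110100 ⊕ 0b11000101 ⊕ 0b10010010 = 0b11100011.
P'[4]: 0b10010100 ⊕ 0b00100010 ⊕ 0b10011010 = 0b00101100.

P'[1] = 0b11110111, P'[2] = 0b00100111, P'[3] = 0b11100011, P'[4] = 0b00101100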